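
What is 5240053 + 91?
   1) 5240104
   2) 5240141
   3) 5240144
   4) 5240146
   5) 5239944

5240053 + 91 = 5240144
3) 5240144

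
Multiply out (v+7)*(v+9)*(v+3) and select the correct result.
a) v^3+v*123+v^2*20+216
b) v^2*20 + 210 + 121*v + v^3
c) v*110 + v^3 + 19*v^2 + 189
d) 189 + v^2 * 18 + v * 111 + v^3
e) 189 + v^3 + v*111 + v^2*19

Expanding (v+7)*(v+9)*(v+3):
= 189 + v^3 + v*111 + v^2*19
e) 189 + v^3 + v*111 + v^2*19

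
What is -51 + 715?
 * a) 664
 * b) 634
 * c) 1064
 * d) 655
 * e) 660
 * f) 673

-51 + 715 = 664
a) 664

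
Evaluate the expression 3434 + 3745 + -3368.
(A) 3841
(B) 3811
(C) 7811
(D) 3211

First: 3434 + 3745 = 7179
Then: 7179 + -3368 = 3811
B) 3811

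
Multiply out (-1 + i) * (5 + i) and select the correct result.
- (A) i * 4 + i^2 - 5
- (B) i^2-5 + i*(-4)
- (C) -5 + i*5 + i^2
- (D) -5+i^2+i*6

Expanding (-1 + i) * (5 + i):
= i * 4 + i^2 - 5
A) i * 4 + i^2 - 5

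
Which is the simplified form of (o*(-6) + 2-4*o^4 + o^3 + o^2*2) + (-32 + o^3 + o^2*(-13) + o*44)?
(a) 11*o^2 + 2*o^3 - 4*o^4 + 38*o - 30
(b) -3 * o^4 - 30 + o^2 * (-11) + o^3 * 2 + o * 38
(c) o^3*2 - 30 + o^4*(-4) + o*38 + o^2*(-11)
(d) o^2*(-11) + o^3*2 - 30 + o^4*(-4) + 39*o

Adding the polynomials and combining like terms:
(o*(-6) + 2 - 4*o^4 + o^3 + o^2*2) + (-32 + o^3 + o^2*(-13) + o*44)
= o^3*2 - 30 + o^4*(-4) + o*38 + o^2*(-11)
c) o^3*2 - 30 + o^4*(-4) + o*38 + o^2*(-11)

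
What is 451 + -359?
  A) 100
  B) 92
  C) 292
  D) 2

451 + -359 = 92
B) 92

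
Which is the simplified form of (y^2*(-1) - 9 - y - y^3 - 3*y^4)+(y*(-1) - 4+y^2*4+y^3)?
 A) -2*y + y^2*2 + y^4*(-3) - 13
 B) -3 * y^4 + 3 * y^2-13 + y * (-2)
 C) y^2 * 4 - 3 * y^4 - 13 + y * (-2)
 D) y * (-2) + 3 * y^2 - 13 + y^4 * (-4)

Adding the polynomials and combining like terms:
(y^2*(-1) - 9 - y - y^3 - 3*y^4) + (y*(-1) - 4 + y^2*4 + y^3)
= -3 * y^4 + 3 * y^2-13 + y * (-2)
B) -3 * y^4 + 3 * y^2-13 + y * (-2)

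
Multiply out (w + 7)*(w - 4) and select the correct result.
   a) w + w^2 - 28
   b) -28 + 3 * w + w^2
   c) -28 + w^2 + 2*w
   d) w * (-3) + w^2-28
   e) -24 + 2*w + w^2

Expanding (w + 7)*(w - 4):
= -28 + 3 * w + w^2
b) -28 + 3 * w + w^2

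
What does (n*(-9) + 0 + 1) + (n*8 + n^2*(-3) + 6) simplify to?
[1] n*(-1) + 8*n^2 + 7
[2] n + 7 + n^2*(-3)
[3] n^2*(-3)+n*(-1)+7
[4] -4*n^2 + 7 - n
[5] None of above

Adding the polynomials and combining like terms:
(n*(-9) + 0 + 1) + (n*8 + n^2*(-3) + 6)
= n^2*(-3)+n*(-1)+7
3) n^2*(-3)+n*(-1)+7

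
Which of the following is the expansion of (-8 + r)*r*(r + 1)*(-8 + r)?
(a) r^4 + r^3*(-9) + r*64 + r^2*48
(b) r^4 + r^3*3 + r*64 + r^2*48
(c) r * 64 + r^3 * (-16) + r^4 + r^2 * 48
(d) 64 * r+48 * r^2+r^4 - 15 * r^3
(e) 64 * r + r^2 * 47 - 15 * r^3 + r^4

Expanding (-8 + r)*r*(r + 1)*(-8 + r):
= 64 * r+48 * r^2+r^4 - 15 * r^3
d) 64 * r+48 * r^2+r^4 - 15 * r^3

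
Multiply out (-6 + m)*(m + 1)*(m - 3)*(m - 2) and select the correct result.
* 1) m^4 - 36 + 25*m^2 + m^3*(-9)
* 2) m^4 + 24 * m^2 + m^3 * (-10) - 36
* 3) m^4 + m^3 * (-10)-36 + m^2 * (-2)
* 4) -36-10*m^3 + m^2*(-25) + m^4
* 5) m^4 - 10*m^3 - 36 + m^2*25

Expanding (-6 + m)*(m + 1)*(m - 3)*(m - 2):
= m^4 - 10*m^3 - 36 + m^2*25
5) m^4 - 10*m^3 - 36 + m^2*25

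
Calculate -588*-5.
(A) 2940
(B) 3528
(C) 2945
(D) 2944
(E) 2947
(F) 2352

-588 * -5 = 2940
A) 2940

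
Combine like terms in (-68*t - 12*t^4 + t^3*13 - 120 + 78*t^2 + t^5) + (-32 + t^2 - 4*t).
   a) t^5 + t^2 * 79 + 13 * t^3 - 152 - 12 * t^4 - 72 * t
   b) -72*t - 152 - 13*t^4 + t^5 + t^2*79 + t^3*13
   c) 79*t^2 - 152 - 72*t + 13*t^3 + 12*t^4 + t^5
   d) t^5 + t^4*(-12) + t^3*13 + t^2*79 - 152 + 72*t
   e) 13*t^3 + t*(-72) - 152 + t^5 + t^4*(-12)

Adding the polynomials and combining like terms:
(-68*t - 12*t^4 + t^3*13 - 120 + 78*t^2 + t^5) + (-32 + t^2 - 4*t)
= t^5 + t^2 * 79 + 13 * t^3 - 152 - 12 * t^4 - 72 * t
a) t^5 + t^2 * 79 + 13 * t^3 - 152 - 12 * t^4 - 72 * t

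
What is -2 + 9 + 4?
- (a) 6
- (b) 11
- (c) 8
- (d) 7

First: -2 + 9 = 7
Then: 7 + 4 = 11
b) 11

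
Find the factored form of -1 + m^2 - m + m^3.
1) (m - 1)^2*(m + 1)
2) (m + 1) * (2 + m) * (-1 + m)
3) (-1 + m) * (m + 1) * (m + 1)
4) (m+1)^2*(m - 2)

We need to factor -1 + m^2 - m + m^3.
The factored form is (-1 + m) * (m + 1) * (m + 1).
3) (-1 + m) * (m + 1) * (m + 1)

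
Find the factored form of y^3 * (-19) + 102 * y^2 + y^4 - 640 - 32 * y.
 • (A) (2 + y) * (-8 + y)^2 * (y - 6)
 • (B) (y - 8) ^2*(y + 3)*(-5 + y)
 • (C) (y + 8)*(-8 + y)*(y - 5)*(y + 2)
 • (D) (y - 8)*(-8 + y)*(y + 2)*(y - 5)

We need to factor y^3 * (-19) + 102 * y^2 + y^4 - 640 - 32 * y.
The factored form is (y - 8)*(-8 + y)*(y + 2)*(y - 5).
D) (y - 8)*(-8 + y)*(y + 2)*(y - 5)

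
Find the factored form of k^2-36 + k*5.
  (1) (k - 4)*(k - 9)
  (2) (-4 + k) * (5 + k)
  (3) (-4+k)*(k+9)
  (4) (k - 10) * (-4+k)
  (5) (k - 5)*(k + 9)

We need to factor k^2-36 + k*5.
The factored form is (-4+k)*(k+9).
3) (-4+k)*(k+9)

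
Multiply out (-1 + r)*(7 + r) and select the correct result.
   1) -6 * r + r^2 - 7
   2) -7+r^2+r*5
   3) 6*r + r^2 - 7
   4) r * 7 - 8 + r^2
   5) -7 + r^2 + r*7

Expanding (-1 + r)*(7 + r):
= 6*r + r^2 - 7
3) 6*r + r^2 - 7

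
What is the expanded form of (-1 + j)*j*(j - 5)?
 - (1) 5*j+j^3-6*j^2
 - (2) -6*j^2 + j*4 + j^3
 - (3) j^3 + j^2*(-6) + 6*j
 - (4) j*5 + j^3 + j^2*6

Expanding (-1 + j)*j*(j - 5):
= 5*j+j^3-6*j^2
1) 5*j+j^3-6*j^2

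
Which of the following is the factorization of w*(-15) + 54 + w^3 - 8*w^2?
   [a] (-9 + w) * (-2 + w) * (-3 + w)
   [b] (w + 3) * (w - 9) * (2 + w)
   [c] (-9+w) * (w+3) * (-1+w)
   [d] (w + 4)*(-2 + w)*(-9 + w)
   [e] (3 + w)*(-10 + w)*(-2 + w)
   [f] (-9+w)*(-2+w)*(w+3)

We need to factor w*(-15) + 54 + w^3 - 8*w^2.
The factored form is (-9+w)*(-2+w)*(w+3).
f) (-9+w)*(-2+w)*(w+3)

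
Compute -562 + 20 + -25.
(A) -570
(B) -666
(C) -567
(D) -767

First: -562 + 20 = -542
Then: -542 + -25 = -567
C) -567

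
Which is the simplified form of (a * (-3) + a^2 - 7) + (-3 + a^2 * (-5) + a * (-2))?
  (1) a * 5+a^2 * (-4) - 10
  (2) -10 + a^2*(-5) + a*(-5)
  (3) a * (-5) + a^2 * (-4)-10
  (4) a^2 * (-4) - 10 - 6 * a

Adding the polynomials and combining like terms:
(a*(-3) + a^2 - 7) + (-3 + a^2*(-5) + a*(-2))
= a * (-5) + a^2 * (-4)-10
3) a * (-5) + a^2 * (-4)-10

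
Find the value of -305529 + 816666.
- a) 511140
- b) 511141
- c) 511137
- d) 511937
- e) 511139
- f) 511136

-305529 + 816666 = 511137
c) 511137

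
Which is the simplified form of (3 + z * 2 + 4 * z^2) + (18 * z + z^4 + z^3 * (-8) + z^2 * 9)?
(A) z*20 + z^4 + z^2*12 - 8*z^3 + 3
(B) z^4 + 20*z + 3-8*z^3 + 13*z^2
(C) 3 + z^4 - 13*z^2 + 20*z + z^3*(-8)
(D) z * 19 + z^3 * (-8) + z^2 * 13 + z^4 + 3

Adding the polynomials and combining like terms:
(3 + z*2 + 4*z^2) + (18*z + z^4 + z^3*(-8) + z^2*9)
= z^4 + 20*z + 3-8*z^3 + 13*z^2
B) z^4 + 20*z + 3-8*z^3 + 13*z^2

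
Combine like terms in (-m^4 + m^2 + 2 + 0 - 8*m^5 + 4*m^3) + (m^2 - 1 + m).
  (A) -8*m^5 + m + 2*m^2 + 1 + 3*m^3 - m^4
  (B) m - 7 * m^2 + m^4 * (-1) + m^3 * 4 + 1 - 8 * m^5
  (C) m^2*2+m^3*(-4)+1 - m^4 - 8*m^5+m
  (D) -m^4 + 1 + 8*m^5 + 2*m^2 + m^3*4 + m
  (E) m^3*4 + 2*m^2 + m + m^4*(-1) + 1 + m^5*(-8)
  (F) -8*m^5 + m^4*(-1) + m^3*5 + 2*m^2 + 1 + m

Adding the polynomials and combining like terms:
(-m^4 + m^2 + 2 + 0 - 8*m^5 + 4*m^3) + (m^2 - 1 + m)
= m^3*4 + 2*m^2 + m + m^4*(-1) + 1 + m^5*(-8)
E) m^3*4 + 2*m^2 + m + m^4*(-1) + 1 + m^5*(-8)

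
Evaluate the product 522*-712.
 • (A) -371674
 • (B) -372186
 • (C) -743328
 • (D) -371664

522 * -712 = -371664
D) -371664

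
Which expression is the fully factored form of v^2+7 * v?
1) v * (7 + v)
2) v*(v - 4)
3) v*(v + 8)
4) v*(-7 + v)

We need to factor v^2+7 * v.
The factored form is v * (7 + v).
1) v * (7 + v)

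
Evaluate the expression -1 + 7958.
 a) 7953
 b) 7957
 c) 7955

-1 + 7958 = 7957
b) 7957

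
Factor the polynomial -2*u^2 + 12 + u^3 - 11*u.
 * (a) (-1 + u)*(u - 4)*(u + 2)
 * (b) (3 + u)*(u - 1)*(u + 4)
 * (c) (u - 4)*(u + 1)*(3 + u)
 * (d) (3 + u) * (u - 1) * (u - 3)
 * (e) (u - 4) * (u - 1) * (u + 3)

We need to factor -2*u^2 + 12 + u^3 - 11*u.
The factored form is (u - 4) * (u - 1) * (u + 3).
e) (u - 4) * (u - 1) * (u + 3)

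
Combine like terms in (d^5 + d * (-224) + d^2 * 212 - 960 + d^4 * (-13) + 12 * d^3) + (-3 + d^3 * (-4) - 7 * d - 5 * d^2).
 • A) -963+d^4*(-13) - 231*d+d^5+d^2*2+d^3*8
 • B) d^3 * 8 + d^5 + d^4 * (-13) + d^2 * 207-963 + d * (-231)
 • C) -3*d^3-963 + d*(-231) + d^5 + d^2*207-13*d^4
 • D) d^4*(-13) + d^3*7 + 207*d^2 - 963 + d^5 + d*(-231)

Adding the polynomials and combining like terms:
(d^5 + d*(-224) + d^2*212 - 960 + d^4*(-13) + 12*d^3) + (-3 + d^3*(-4) - 7*d - 5*d^2)
= d^3 * 8 + d^5 + d^4 * (-13) + d^2 * 207-963 + d * (-231)
B) d^3 * 8 + d^5 + d^4 * (-13) + d^2 * 207-963 + d * (-231)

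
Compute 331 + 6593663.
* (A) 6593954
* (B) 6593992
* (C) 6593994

331 + 6593663 = 6593994
C) 6593994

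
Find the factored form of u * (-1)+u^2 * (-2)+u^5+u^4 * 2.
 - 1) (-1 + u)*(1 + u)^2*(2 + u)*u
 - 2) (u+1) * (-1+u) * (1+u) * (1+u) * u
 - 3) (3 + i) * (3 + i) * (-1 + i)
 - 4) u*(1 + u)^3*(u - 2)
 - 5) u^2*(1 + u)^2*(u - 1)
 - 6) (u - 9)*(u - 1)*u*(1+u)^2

We need to factor u * (-1)+u^2 * (-2)+u^5+u^4 * 2.
The factored form is (u+1) * (-1+u) * (1+u) * (1+u) * u.
2) (u+1) * (-1+u) * (1+u) * (1+u) * u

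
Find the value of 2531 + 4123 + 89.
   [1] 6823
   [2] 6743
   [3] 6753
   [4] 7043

First: 2531 + 4123 = 6654
Then: 6654 + 89 = 6743
2) 6743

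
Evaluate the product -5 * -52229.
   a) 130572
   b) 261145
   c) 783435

-5 * -52229 = 261145
b) 261145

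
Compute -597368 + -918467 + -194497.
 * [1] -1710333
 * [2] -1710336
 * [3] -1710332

First: -597368 + -918467 = -1515835
Then: -1515835 + -194497 = -1710332
3) -1710332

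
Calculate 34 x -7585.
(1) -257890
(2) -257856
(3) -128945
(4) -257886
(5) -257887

34 * -7585 = -257890
1) -257890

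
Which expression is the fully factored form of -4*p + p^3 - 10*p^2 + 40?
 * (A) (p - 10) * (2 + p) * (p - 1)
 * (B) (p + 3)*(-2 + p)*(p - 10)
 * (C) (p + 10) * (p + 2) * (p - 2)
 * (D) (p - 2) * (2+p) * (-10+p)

We need to factor -4*p + p^3 - 10*p^2 + 40.
The factored form is (p - 2) * (2+p) * (-10+p).
D) (p - 2) * (2+p) * (-10+p)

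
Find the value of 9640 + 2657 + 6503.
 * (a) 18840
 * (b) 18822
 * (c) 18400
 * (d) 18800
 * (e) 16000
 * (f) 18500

First: 9640 + 2657 = 12297
Then: 12297 + 6503 = 18800
d) 18800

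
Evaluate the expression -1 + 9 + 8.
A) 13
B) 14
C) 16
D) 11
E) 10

First: -1 + 9 = 8
Then: 8 + 8 = 16
C) 16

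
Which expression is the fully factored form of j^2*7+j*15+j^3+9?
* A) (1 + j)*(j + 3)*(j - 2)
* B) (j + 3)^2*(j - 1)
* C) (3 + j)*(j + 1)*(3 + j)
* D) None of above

We need to factor j^2*7+j*15+j^3+9.
The factored form is (3 + j)*(j + 1)*(3 + j).
C) (3 + j)*(j + 1)*(3 + j)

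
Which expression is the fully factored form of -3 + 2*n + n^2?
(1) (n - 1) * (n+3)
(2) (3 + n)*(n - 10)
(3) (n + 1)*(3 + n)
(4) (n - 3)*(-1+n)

We need to factor -3 + 2*n + n^2.
The factored form is (n - 1) * (n+3).
1) (n - 1) * (n+3)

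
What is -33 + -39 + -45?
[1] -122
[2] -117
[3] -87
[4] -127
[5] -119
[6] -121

First: -33 + -39 = -72
Then: -72 + -45 = -117
2) -117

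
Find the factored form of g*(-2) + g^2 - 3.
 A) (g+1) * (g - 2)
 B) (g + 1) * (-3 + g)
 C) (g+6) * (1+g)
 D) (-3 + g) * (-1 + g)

We need to factor g*(-2) + g^2 - 3.
The factored form is (g + 1) * (-3 + g).
B) (g + 1) * (-3 + g)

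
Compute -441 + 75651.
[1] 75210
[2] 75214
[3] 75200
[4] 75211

-441 + 75651 = 75210
1) 75210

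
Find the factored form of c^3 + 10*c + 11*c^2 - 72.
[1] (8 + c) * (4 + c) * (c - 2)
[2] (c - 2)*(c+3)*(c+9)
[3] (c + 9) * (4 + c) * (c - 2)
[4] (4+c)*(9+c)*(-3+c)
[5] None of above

We need to factor c^3 + 10*c + 11*c^2 - 72.
The factored form is (c + 9) * (4 + c) * (c - 2).
3) (c + 9) * (4 + c) * (c - 2)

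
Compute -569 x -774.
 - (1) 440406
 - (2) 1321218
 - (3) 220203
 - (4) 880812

-569 * -774 = 440406
1) 440406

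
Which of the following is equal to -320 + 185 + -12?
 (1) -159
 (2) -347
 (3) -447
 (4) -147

First: -320 + 185 = -135
Then: -135 + -12 = -147
4) -147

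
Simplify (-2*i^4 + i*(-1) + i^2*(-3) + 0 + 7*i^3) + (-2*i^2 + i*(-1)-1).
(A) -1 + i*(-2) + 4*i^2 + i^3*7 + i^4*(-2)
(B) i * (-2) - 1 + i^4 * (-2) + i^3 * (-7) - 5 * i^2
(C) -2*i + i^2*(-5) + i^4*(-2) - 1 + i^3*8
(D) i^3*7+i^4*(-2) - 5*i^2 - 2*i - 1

Adding the polynomials and combining like terms:
(-2*i^4 + i*(-1) + i^2*(-3) + 0 + 7*i^3) + (-2*i^2 + i*(-1) - 1)
= i^3*7+i^4*(-2) - 5*i^2 - 2*i - 1
D) i^3*7+i^4*(-2) - 5*i^2 - 2*i - 1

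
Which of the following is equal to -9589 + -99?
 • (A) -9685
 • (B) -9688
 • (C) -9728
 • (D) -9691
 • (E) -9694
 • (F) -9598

-9589 + -99 = -9688
B) -9688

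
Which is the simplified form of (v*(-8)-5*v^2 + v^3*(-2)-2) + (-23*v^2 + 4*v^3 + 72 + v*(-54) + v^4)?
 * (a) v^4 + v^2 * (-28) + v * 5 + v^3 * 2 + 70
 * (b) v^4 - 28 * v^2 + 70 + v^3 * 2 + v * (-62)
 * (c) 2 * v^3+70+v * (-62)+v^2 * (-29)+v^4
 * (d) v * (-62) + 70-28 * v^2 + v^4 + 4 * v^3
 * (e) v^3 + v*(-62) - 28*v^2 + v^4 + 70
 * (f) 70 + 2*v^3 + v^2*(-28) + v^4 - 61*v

Adding the polynomials and combining like terms:
(v*(-8) - 5*v^2 + v^3*(-2) - 2) + (-23*v^2 + 4*v^3 + 72 + v*(-54) + v^4)
= v^4 - 28 * v^2 + 70 + v^3 * 2 + v * (-62)
b) v^4 - 28 * v^2 + 70 + v^3 * 2 + v * (-62)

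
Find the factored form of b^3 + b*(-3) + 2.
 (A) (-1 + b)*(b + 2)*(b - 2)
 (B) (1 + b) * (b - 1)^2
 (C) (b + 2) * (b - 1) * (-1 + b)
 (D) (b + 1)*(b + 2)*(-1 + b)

We need to factor b^3 + b*(-3) + 2.
The factored form is (b + 2) * (b - 1) * (-1 + b).
C) (b + 2) * (b - 1) * (-1 + b)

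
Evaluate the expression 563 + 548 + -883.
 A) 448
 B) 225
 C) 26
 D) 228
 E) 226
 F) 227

First: 563 + 548 = 1111
Then: 1111 + -883 = 228
D) 228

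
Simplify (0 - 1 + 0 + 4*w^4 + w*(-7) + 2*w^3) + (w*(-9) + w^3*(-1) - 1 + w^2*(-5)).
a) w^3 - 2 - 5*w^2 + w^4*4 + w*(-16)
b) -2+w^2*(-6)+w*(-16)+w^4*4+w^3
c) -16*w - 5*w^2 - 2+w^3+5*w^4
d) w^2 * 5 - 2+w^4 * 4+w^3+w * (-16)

Adding the polynomials and combining like terms:
(0 - 1 + 0 + 4*w^4 + w*(-7) + 2*w^3) + (w*(-9) + w^3*(-1) - 1 + w^2*(-5))
= w^3 - 2 - 5*w^2 + w^4*4 + w*(-16)
a) w^3 - 2 - 5*w^2 + w^4*4 + w*(-16)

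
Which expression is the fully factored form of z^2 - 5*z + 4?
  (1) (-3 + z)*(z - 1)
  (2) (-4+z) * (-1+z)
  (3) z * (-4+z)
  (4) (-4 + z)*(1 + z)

We need to factor z^2 - 5*z + 4.
The factored form is (-4+z) * (-1+z).
2) (-4+z) * (-1+z)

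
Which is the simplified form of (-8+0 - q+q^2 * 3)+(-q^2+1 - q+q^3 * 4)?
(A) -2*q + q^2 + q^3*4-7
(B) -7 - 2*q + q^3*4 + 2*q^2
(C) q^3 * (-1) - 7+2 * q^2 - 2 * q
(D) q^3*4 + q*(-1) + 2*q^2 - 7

Adding the polynomials and combining like terms:
(-8 + 0 - q + q^2*3) + (-q^2 + 1 - q + q^3*4)
= -7 - 2*q + q^3*4 + 2*q^2
B) -7 - 2*q + q^3*4 + 2*q^2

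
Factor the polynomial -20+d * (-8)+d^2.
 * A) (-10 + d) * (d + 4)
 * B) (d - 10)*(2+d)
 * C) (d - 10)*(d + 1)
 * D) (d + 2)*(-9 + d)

We need to factor -20+d * (-8)+d^2.
The factored form is (d - 10)*(2+d).
B) (d - 10)*(2+d)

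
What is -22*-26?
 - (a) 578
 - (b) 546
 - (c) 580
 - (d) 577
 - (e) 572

-22 * -26 = 572
e) 572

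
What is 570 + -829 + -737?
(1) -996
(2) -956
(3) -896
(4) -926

First: 570 + -829 = -259
Then: -259 + -737 = -996
1) -996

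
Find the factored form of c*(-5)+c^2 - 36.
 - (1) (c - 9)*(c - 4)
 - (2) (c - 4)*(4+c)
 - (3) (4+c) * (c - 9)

We need to factor c*(-5)+c^2 - 36.
The factored form is (4+c) * (c - 9).
3) (4+c) * (c - 9)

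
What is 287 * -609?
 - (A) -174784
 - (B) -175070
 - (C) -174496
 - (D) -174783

287 * -609 = -174783
D) -174783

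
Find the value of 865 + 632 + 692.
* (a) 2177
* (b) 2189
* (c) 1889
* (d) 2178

First: 865 + 632 = 1497
Then: 1497 + 692 = 2189
b) 2189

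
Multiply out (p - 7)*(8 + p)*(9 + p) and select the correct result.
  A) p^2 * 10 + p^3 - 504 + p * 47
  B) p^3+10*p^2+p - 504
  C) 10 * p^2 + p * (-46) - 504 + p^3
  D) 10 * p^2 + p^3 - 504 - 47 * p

Expanding (p - 7)*(8 + p)*(9 + p):
= 10 * p^2 + p^3 - 504 - 47 * p
D) 10 * p^2 + p^3 - 504 - 47 * p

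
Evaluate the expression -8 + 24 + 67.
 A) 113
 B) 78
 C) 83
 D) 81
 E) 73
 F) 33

First: -8 + 24 = 16
Then: 16 + 67 = 83
C) 83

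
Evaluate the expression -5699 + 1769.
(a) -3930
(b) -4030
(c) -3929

-5699 + 1769 = -3930
a) -3930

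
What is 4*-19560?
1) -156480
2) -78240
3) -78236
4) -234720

4 * -19560 = -78240
2) -78240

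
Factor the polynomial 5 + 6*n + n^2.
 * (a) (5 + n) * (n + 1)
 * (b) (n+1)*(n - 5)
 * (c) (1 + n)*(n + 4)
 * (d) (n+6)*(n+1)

We need to factor 5 + 6*n + n^2.
The factored form is (5 + n) * (n + 1).
a) (5 + n) * (n + 1)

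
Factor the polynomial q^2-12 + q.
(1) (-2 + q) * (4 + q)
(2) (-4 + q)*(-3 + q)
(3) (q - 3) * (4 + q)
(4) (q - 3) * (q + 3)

We need to factor q^2-12 + q.
The factored form is (q - 3) * (4 + q).
3) (q - 3) * (4 + q)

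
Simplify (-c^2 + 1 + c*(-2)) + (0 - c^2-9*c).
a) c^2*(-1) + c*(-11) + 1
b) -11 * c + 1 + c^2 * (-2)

Adding the polynomials and combining like terms:
(-c^2 + 1 + c*(-2)) + (0 - c^2 - 9*c)
= -11 * c + 1 + c^2 * (-2)
b) -11 * c + 1 + c^2 * (-2)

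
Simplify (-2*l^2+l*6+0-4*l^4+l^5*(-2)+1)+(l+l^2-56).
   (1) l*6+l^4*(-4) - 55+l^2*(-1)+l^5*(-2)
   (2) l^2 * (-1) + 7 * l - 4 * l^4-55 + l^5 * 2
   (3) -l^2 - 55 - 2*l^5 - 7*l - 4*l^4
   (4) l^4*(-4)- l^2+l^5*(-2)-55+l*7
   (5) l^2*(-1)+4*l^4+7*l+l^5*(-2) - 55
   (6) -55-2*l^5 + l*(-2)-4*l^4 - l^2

Adding the polynomials and combining like terms:
(-2*l^2 + l*6 + 0 - 4*l^4 + l^5*(-2) + 1) + (l + l^2 - 56)
= l^4*(-4)- l^2+l^5*(-2)-55+l*7
4) l^4*(-4)- l^2+l^5*(-2)-55+l*7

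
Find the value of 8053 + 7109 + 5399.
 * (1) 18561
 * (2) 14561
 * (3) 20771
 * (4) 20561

First: 8053 + 7109 = 15162
Then: 15162 + 5399 = 20561
4) 20561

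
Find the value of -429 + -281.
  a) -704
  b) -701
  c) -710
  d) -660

-429 + -281 = -710
c) -710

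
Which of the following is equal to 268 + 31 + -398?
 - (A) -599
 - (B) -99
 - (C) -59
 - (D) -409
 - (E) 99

First: 268 + 31 = 299
Then: 299 + -398 = -99
B) -99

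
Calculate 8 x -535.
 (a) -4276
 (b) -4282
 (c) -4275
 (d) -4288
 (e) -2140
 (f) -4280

8 * -535 = -4280
f) -4280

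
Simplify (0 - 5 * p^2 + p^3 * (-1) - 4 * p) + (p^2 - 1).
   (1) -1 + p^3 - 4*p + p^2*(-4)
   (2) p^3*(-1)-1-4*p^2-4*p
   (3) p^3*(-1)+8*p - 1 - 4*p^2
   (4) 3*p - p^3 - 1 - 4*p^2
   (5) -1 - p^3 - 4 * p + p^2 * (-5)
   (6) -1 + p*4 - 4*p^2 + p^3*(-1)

Adding the polynomials and combining like terms:
(0 - 5*p^2 + p^3*(-1) - 4*p) + (p^2 - 1)
= p^3*(-1)-1-4*p^2-4*p
2) p^3*(-1)-1-4*p^2-4*p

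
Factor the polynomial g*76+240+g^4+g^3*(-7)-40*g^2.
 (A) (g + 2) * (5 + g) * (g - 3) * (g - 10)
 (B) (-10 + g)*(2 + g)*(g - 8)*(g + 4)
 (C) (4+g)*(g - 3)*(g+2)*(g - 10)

We need to factor g*76+240+g^4+g^3*(-7)-40*g^2.
The factored form is (4+g)*(g - 3)*(g+2)*(g - 10).
C) (4+g)*(g - 3)*(g+2)*(g - 10)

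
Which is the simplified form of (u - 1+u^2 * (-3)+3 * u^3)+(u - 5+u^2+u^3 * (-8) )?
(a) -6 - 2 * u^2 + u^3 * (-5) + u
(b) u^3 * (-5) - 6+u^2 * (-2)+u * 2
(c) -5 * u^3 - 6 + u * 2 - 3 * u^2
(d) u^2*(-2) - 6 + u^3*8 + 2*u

Adding the polynomials and combining like terms:
(u - 1 + u^2*(-3) + 3*u^3) + (u - 5 + u^2 + u^3*(-8))
= u^3 * (-5) - 6+u^2 * (-2)+u * 2
b) u^3 * (-5) - 6+u^2 * (-2)+u * 2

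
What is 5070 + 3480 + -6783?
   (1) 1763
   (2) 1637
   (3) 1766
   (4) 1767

First: 5070 + 3480 = 8550
Then: 8550 + -6783 = 1767
4) 1767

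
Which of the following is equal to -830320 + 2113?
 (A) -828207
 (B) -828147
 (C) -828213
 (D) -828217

-830320 + 2113 = -828207
A) -828207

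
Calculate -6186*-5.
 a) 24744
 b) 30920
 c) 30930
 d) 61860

-6186 * -5 = 30930
c) 30930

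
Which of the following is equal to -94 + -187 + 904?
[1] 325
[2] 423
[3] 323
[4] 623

First: -94 + -187 = -281
Then: -281 + 904 = 623
4) 623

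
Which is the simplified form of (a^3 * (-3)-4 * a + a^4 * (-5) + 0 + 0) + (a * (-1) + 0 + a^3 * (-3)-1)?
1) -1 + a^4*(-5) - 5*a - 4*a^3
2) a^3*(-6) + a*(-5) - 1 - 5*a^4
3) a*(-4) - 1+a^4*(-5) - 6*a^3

Adding the polynomials and combining like terms:
(a^3*(-3) - 4*a + a^4*(-5) + 0 + 0) + (a*(-1) + 0 + a^3*(-3) - 1)
= a^3*(-6) + a*(-5) - 1 - 5*a^4
2) a^3*(-6) + a*(-5) - 1 - 5*a^4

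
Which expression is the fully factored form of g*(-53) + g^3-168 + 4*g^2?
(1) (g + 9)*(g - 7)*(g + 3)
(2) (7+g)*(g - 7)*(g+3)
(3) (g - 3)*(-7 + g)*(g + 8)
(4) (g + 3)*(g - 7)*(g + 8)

We need to factor g*(-53) + g^3-168 + 4*g^2.
The factored form is (g + 3)*(g - 7)*(g + 8).
4) (g + 3)*(g - 7)*(g + 8)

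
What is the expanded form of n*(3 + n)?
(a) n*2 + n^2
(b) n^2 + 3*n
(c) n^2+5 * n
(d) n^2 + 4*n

Expanding n*(3 + n):
= n^2 + 3*n
b) n^2 + 3*n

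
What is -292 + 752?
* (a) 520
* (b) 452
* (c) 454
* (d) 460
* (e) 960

-292 + 752 = 460
d) 460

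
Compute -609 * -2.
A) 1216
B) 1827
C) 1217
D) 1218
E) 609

-609 * -2 = 1218
D) 1218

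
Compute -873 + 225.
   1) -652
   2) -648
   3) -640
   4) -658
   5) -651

-873 + 225 = -648
2) -648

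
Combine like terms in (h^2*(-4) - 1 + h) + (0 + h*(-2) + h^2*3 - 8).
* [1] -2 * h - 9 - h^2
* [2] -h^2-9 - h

Adding the polynomials and combining like terms:
(h^2*(-4) - 1 + h) + (0 + h*(-2) + h^2*3 - 8)
= -h^2-9 - h
2) -h^2-9 - h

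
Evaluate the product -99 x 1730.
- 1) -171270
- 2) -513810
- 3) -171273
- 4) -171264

-99 * 1730 = -171270
1) -171270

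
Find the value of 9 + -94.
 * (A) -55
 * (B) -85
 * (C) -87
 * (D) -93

9 + -94 = -85
B) -85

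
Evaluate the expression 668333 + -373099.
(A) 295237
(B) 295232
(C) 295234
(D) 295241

668333 + -373099 = 295234
C) 295234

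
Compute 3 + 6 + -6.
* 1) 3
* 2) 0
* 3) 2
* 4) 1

First: 3 + 6 = 9
Then: 9 + -6 = 3
1) 3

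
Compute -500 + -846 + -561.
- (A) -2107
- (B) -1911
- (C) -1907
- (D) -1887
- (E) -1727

First: -500 + -846 = -1346
Then: -1346 + -561 = -1907
C) -1907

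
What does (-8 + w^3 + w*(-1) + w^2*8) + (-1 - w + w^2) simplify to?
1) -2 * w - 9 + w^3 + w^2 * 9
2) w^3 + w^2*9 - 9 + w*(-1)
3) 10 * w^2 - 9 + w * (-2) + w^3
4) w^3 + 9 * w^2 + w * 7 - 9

Adding the polynomials and combining like terms:
(-8 + w^3 + w*(-1) + w^2*8) + (-1 - w + w^2)
= -2 * w - 9 + w^3 + w^2 * 9
1) -2 * w - 9 + w^3 + w^2 * 9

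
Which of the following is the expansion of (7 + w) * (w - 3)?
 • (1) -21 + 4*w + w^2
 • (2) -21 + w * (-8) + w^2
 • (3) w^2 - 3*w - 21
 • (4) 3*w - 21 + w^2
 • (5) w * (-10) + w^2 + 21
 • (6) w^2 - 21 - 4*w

Expanding (7 + w) * (w - 3):
= -21 + 4*w + w^2
1) -21 + 4*w + w^2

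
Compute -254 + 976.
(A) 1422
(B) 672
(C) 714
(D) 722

-254 + 976 = 722
D) 722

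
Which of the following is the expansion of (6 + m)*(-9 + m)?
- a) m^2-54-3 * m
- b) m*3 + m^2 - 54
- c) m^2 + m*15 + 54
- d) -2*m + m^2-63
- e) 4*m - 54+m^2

Expanding (6 + m)*(-9 + m):
= m^2-54-3 * m
a) m^2-54-3 * m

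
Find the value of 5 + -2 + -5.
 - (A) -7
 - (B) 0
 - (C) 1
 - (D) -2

First: 5 + -2 = 3
Then: 3 + -5 = -2
D) -2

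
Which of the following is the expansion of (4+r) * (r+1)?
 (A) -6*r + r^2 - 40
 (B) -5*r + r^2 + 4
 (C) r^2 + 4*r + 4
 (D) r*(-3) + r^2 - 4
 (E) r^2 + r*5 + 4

Expanding (4+r) * (r+1):
= r^2 + r*5 + 4
E) r^2 + r*5 + 4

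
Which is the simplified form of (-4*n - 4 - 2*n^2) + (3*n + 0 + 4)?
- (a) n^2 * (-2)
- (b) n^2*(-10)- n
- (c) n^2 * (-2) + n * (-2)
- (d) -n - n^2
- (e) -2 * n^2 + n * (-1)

Adding the polynomials and combining like terms:
(-4*n - 4 - 2*n^2) + (3*n + 0 + 4)
= -2 * n^2 + n * (-1)
e) -2 * n^2 + n * (-1)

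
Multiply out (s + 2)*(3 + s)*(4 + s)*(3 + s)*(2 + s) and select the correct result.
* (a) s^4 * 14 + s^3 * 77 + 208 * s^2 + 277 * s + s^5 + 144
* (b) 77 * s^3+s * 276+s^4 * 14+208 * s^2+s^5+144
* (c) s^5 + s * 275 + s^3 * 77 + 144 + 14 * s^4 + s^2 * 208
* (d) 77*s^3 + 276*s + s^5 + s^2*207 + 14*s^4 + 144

Expanding (s + 2)*(3 + s)*(4 + s)*(3 + s)*(2 + s):
= 77 * s^3+s * 276+s^4 * 14+208 * s^2+s^5+144
b) 77 * s^3+s * 276+s^4 * 14+208 * s^2+s^5+144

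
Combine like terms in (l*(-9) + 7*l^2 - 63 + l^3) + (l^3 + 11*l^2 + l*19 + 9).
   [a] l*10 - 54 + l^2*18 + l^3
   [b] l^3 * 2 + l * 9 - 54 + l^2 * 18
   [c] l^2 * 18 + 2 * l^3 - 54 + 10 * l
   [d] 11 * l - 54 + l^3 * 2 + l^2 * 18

Adding the polynomials and combining like terms:
(l*(-9) + 7*l^2 - 63 + l^3) + (l^3 + 11*l^2 + l*19 + 9)
= l^2 * 18 + 2 * l^3 - 54 + 10 * l
c) l^2 * 18 + 2 * l^3 - 54 + 10 * l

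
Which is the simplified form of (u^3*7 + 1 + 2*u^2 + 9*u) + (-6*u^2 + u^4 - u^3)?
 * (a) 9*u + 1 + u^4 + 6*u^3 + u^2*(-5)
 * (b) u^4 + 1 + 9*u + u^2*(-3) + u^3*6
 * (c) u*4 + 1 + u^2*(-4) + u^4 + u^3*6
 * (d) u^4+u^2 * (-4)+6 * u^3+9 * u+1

Adding the polynomials and combining like terms:
(u^3*7 + 1 + 2*u^2 + 9*u) + (-6*u^2 + u^4 - u^3)
= u^4+u^2 * (-4)+6 * u^3+9 * u+1
d) u^4+u^2 * (-4)+6 * u^3+9 * u+1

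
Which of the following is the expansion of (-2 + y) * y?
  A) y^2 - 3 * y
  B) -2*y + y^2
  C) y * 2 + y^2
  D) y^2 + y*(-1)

Expanding (-2 + y) * y:
= -2*y + y^2
B) -2*y + y^2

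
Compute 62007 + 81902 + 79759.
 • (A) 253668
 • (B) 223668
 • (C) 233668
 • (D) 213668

First: 62007 + 81902 = 143909
Then: 143909 + 79759 = 223668
B) 223668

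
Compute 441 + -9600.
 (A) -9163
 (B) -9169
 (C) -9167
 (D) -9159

441 + -9600 = -9159
D) -9159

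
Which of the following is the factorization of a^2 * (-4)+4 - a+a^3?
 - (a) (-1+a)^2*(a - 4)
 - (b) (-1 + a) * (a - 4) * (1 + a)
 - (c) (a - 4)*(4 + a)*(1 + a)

We need to factor a^2 * (-4)+4 - a+a^3.
The factored form is (-1 + a) * (a - 4) * (1 + a).
b) (-1 + a) * (a - 4) * (1 + a)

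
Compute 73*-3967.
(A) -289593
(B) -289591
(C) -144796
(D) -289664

73 * -3967 = -289591
B) -289591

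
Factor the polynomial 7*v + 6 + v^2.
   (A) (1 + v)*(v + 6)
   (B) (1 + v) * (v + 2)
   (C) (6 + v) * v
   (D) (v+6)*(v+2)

We need to factor 7*v + 6 + v^2.
The factored form is (1 + v)*(v + 6).
A) (1 + v)*(v + 6)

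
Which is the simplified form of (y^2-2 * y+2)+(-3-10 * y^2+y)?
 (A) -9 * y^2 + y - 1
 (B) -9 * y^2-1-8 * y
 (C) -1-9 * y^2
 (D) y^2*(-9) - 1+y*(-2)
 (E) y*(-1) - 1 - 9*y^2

Adding the polynomials and combining like terms:
(y^2 - 2*y + 2) + (-3 - 10*y^2 + y)
= y*(-1) - 1 - 9*y^2
E) y*(-1) - 1 - 9*y^2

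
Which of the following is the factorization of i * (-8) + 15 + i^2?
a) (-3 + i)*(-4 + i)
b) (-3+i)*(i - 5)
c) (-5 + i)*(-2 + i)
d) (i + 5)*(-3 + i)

We need to factor i * (-8) + 15 + i^2.
The factored form is (-3+i)*(i - 5).
b) (-3+i)*(i - 5)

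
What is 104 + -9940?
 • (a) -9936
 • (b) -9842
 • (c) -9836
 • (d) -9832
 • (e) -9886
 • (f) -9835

104 + -9940 = -9836
c) -9836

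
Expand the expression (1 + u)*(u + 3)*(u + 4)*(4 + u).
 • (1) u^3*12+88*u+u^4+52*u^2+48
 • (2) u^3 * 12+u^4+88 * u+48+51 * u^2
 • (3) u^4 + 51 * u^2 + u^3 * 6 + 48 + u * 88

Expanding (1 + u)*(u + 3)*(u + 4)*(4 + u):
= u^3 * 12+u^4+88 * u+48+51 * u^2
2) u^3 * 12+u^4+88 * u+48+51 * u^2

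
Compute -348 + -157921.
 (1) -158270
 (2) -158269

-348 + -157921 = -158269
2) -158269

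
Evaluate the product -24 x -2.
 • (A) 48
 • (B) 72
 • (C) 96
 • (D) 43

-24 * -2 = 48
A) 48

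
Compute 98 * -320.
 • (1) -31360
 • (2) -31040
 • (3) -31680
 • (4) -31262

98 * -320 = -31360
1) -31360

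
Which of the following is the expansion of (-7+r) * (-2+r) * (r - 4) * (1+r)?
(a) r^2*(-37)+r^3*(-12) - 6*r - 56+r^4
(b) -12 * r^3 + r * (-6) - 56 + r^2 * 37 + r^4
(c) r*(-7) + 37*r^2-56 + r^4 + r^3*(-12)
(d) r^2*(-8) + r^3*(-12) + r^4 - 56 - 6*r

Expanding (-7+r) * (-2+r) * (r - 4) * (1+r):
= -12 * r^3 + r * (-6) - 56 + r^2 * 37 + r^4
b) -12 * r^3 + r * (-6) - 56 + r^2 * 37 + r^4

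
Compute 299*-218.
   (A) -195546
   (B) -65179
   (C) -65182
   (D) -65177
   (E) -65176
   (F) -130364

299 * -218 = -65182
C) -65182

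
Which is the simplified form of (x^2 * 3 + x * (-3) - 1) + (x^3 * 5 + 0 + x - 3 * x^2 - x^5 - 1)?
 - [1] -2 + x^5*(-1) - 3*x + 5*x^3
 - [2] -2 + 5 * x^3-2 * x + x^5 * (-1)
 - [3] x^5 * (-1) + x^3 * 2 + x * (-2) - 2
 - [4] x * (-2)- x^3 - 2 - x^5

Adding the polynomials and combining like terms:
(x^2*3 + x*(-3) - 1) + (x^3*5 + 0 + x - 3*x^2 - x^5 - 1)
= -2 + 5 * x^3-2 * x + x^5 * (-1)
2) -2 + 5 * x^3-2 * x + x^5 * (-1)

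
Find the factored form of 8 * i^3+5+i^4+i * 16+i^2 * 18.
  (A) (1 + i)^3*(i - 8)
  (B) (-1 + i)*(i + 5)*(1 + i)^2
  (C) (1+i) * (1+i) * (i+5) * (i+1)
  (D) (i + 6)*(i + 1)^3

We need to factor 8 * i^3+5+i^4+i * 16+i^2 * 18.
The factored form is (1+i) * (1+i) * (i+5) * (i+1).
C) (1+i) * (1+i) * (i+5) * (i+1)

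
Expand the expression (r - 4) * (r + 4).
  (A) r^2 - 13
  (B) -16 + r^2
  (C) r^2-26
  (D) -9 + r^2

Expanding (r - 4) * (r + 4):
= -16 + r^2
B) -16 + r^2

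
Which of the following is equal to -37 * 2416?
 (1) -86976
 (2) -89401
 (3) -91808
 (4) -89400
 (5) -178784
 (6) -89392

-37 * 2416 = -89392
6) -89392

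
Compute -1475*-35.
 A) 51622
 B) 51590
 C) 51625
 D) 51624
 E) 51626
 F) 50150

-1475 * -35 = 51625
C) 51625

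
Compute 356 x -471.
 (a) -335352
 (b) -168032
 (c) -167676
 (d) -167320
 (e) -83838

356 * -471 = -167676
c) -167676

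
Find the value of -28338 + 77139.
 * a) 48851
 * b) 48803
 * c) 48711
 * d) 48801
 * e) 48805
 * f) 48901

-28338 + 77139 = 48801
d) 48801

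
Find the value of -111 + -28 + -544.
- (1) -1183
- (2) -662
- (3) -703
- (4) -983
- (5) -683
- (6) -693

First: -111 + -28 = -139
Then: -139 + -544 = -683
5) -683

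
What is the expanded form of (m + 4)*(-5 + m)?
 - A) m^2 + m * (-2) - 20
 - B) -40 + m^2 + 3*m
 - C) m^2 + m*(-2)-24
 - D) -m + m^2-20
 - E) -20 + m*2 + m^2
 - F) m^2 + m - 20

Expanding (m + 4)*(-5 + m):
= -m + m^2-20
D) -m + m^2-20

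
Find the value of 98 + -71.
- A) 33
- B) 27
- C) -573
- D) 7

98 + -71 = 27
B) 27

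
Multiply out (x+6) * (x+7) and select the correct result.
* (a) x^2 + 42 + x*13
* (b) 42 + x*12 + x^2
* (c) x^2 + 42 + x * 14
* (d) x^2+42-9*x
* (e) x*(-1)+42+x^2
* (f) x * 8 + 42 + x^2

Expanding (x+6) * (x+7):
= x^2 + 42 + x*13
a) x^2 + 42 + x*13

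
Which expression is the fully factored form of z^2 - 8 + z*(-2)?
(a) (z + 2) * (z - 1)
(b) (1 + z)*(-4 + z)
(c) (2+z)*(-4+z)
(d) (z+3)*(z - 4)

We need to factor z^2 - 8 + z*(-2).
The factored form is (2+z)*(-4+z).
c) (2+z)*(-4+z)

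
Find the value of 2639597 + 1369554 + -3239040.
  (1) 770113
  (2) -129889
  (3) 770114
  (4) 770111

First: 2639597 + 1369554 = 4009151
Then: 4009151 + -3239040 = 770111
4) 770111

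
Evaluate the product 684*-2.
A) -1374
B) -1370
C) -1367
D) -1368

684 * -2 = -1368
D) -1368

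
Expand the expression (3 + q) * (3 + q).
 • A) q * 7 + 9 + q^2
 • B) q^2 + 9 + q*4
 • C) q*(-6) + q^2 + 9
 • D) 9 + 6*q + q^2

Expanding (3 + q) * (3 + q):
= 9 + 6*q + q^2
D) 9 + 6*q + q^2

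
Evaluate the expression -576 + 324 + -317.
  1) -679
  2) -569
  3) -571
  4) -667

First: -576 + 324 = -252
Then: -252 + -317 = -569
2) -569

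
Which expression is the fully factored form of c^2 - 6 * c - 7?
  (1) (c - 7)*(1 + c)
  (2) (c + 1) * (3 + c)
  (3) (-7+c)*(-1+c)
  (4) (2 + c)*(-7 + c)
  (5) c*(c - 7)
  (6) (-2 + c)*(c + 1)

We need to factor c^2 - 6 * c - 7.
The factored form is (c - 7)*(1 + c).
1) (c - 7)*(1 + c)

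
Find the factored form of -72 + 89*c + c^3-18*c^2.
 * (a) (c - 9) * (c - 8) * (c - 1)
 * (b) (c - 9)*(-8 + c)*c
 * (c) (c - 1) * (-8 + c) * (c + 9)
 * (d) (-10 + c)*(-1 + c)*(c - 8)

We need to factor -72 + 89*c + c^3-18*c^2.
The factored form is (c - 9) * (c - 8) * (c - 1).
a) (c - 9) * (c - 8) * (c - 1)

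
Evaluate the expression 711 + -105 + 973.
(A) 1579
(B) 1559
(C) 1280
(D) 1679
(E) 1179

First: 711 + -105 = 606
Then: 606 + 973 = 1579
A) 1579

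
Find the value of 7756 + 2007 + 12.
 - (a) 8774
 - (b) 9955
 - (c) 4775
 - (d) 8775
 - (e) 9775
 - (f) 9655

First: 7756 + 2007 = 9763
Then: 9763 + 12 = 9775
e) 9775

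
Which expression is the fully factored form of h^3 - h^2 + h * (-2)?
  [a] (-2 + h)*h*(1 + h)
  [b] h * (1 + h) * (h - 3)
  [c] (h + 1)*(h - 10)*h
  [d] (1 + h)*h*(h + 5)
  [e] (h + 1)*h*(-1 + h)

We need to factor h^3 - h^2 + h * (-2).
The factored form is (-2 + h)*h*(1 + h).
a) (-2 + h)*h*(1 + h)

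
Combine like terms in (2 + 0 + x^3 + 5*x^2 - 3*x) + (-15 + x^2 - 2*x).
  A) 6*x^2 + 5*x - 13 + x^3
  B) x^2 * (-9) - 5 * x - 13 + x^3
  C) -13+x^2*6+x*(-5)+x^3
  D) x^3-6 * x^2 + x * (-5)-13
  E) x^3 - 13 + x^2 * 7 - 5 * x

Adding the polynomials and combining like terms:
(2 + 0 + x^3 + 5*x^2 - 3*x) + (-15 + x^2 - 2*x)
= -13+x^2*6+x*(-5)+x^3
C) -13+x^2*6+x*(-5)+x^3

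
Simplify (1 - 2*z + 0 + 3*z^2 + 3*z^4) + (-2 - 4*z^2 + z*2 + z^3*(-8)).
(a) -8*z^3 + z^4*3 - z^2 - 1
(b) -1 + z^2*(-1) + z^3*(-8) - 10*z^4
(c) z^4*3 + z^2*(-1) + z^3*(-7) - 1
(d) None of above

Adding the polynomials and combining like terms:
(1 - 2*z + 0 + 3*z^2 + 3*z^4) + (-2 - 4*z^2 + z*2 + z^3*(-8))
= -8*z^3 + z^4*3 - z^2 - 1
a) -8*z^3 + z^4*3 - z^2 - 1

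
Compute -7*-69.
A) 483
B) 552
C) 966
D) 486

-7 * -69 = 483
A) 483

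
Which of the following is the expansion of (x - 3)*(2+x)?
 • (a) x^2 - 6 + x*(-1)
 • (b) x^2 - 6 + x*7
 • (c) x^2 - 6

Expanding (x - 3)*(2+x):
= x^2 - 6 + x*(-1)
a) x^2 - 6 + x*(-1)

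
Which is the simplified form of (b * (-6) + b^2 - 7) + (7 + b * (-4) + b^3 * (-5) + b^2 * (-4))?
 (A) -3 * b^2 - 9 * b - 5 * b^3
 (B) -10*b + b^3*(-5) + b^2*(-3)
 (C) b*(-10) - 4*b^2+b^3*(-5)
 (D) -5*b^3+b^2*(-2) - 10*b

Adding the polynomials and combining like terms:
(b*(-6) + b^2 - 7) + (7 + b*(-4) + b^3*(-5) + b^2*(-4))
= -10*b + b^3*(-5) + b^2*(-3)
B) -10*b + b^3*(-5) + b^2*(-3)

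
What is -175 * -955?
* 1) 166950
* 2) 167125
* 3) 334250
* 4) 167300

-175 * -955 = 167125
2) 167125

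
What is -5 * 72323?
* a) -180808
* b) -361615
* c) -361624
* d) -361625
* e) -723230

-5 * 72323 = -361615
b) -361615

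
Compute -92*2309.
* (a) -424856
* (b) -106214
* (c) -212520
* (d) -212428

-92 * 2309 = -212428
d) -212428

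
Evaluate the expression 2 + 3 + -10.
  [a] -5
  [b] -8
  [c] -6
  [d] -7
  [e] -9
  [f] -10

First: 2 + 3 = 5
Then: 5 + -10 = -5
a) -5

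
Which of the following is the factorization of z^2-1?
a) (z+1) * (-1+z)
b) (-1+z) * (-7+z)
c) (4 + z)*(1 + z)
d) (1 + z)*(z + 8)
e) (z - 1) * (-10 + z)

We need to factor z^2-1.
The factored form is (z+1) * (-1+z).
a) (z+1) * (-1+z)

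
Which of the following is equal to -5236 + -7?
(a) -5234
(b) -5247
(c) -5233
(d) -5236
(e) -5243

-5236 + -7 = -5243
e) -5243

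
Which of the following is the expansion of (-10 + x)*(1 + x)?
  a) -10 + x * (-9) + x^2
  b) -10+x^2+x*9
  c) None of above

Expanding (-10 + x)*(1 + x):
= -10 + x * (-9) + x^2
a) -10 + x * (-9) + x^2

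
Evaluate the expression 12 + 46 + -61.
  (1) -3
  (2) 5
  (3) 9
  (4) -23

First: 12 + 46 = 58
Then: 58 + -61 = -3
1) -3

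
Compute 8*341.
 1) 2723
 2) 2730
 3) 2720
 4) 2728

8 * 341 = 2728
4) 2728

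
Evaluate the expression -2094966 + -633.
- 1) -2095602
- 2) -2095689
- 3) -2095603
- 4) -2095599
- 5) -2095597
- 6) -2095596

-2094966 + -633 = -2095599
4) -2095599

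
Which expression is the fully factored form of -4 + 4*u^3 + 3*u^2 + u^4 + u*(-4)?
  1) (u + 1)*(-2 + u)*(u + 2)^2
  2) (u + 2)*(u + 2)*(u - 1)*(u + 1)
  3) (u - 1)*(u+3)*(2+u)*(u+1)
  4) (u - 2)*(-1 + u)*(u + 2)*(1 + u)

We need to factor -4 + 4*u^3 + 3*u^2 + u^4 + u*(-4).
The factored form is (u + 2)*(u + 2)*(u - 1)*(u + 1).
2) (u + 2)*(u + 2)*(u - 1)*(u + 1)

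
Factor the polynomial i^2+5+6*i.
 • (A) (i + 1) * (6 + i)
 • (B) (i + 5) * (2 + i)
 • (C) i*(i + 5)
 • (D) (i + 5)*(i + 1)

We need to factor i^2+5+6*i.
The factored form is (i + 5)*(i + 1).
D) (i + 5)*(i + 1)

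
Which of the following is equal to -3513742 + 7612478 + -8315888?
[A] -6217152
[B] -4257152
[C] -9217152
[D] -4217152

First: -3513742 + 7612478 = 4098736
Then: 4098736 + -8315888 = -4217152
D) -4217152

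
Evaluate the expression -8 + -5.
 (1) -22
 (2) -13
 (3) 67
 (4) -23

-8 + -5 = -13
2) -13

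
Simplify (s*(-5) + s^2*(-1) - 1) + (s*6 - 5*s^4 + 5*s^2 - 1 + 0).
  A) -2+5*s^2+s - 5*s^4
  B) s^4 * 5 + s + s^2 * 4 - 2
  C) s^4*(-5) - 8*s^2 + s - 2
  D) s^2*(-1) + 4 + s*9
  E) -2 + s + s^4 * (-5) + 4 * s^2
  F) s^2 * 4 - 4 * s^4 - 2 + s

Adding the polynomials and combining like terms:
(s*(-5) + s^2*(-1) - 1) + (s*6 - 5*s^4 + 5*s^2 - 1 + 0)
= -2 + s + s^4 * (-5) + 4 * s^2
E) -2 + s + s^4 * (-5) + 4 * s^2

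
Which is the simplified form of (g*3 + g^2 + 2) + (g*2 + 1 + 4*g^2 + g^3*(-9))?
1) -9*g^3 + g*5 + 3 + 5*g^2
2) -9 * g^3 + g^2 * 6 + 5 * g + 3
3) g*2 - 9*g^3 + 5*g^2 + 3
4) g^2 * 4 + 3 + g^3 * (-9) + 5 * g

Adding the polynomials and combining like terms:
(g*3 + g^2 + 2) + (g*2 + 1 + 4*g^2 + g^3*(-9))
= -9*g^3 + g*5 + 3 + 5*g^2
1) -9*g^3 + g*5 + 3 + 5*g^2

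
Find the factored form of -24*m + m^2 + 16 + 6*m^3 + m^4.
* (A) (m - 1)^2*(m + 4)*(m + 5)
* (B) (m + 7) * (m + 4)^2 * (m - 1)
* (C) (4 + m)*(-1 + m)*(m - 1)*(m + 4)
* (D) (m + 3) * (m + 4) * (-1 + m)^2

We need to factor -24*m + m^2 + 16 + 6*m^3 + m^4.
The factored form is (4 + m)*(-1 + m)*(m - 1)*(m + 4).
C) (4 + m)*(-1 + m)*(m - 1)*(m + 4)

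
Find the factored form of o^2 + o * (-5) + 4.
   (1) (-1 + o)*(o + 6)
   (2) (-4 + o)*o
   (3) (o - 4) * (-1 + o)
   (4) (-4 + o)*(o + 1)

We need to factor o^2 + o * (-5) + 4.
The factored form is (o - 4) * (-1 + o).
3) (o - 4) * (-1 + o)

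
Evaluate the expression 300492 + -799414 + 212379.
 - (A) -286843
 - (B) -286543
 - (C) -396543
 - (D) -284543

First: 300492 + -799414 = -498922
Then: -498922 + 212379 = -286543
B) -286543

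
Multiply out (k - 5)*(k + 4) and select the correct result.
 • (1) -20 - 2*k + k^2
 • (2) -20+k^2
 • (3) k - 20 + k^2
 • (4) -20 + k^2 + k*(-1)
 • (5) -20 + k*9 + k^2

Expanding (k - 5)*(k + 4):
= -20 + k^2 + k*(-1)
4) -20 + k^2 + k*(-1)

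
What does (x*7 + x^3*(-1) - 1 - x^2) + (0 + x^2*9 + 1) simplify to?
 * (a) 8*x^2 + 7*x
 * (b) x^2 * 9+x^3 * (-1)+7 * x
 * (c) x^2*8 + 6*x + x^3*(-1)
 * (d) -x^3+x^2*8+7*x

Adding the polynomials and combining like terms:
(x*7 + x^3*(-1) - 1 - x^2) + (0 + x^2*9 + 1)
= -x^3+x^2*8+7*x
d) -x^3+x^2*8+7*x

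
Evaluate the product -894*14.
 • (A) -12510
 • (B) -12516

-894 * 14 = -12516
B) -12516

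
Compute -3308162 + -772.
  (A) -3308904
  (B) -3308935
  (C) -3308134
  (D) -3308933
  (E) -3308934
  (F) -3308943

-3308162 + -772 = -3308934
E) -3308934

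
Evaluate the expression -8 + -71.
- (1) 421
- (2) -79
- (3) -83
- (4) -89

-8 + -71 = -79
2) -79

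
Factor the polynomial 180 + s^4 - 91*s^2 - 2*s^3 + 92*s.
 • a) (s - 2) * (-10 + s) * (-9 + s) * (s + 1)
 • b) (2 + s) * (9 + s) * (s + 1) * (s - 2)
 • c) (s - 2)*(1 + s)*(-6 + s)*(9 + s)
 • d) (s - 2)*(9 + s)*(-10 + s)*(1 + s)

We need to factor 180 + s^4 - 91*s^2 - 2*s^3 + 92*s.
The factored form is (s - 2)*(9 + s)*(-10 + s)*(1 + s).
d) (s - 2)*(9 + s)*(-10 + s)*(1 + s)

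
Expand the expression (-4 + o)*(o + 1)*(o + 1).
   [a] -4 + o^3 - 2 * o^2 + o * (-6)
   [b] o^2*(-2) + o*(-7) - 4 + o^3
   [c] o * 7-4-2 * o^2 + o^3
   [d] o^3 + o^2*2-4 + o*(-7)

Expanding (-4 + o)*(o + 1)*(o + 1):
= o^2*(-2) + o*(-7) - 4 + o^3
b) o^2*(-2) + o*(-7) - 4 + o^3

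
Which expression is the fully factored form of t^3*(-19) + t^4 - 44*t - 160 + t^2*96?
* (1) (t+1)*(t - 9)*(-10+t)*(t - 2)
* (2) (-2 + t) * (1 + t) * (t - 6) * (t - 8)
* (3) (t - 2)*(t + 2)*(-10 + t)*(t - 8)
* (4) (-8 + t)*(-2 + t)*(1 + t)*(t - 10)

We need to factor t^3*(-19) + t^4 - 44*t - 160 + t^2*96.
The factored form is (-8 + t)*(-2 + t)*(1 + t)*(t - 10).
4) (-8 + t)*(-2 + t)*(1 + t)*(t - 10)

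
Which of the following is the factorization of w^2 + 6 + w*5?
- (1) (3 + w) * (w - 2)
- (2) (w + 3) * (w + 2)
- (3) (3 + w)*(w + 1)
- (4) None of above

We need to factor w^2 + 6 + w*5.
The factored form is (w + 3) * (w + 2).
2) (w + 3) * (w + 2)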